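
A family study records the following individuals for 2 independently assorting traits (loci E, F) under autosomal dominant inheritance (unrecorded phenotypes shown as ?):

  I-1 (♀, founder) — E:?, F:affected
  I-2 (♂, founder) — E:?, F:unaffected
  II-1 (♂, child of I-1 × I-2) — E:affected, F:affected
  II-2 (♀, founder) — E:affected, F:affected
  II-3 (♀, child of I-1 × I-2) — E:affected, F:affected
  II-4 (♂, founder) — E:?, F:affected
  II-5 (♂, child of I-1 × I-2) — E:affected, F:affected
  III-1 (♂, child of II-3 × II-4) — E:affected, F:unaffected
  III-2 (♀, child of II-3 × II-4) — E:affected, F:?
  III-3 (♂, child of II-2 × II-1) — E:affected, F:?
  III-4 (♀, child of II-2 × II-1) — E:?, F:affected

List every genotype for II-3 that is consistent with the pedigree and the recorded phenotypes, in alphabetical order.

E/I-1 ? ·: ee|Ee|EE
E/I-2 ? ·: ee|Ee|EE
E/II-1 aff I-1×I-2: Ee|EE
E/II-2 aff ·: Ee|EE
E/II-3 aff I-1×I-2: Ee|EE
E/II-4 ? ·: ee|Ee|EE
E/II-5 aff I-1×I-2: Ee|EE
E/III-1 aff II-3×II-4: Ee|EE
E/III-2 aff II-3×II-4: Ee|EE
E/III-3 aff II-2×II-1: Ee|EE
E/III-4 ? II-2×II-1: ee|Ee|EE
⇒ E over [I-1,I-2,II-1,II-2,II-3,II-4,II-5,III-1,III-2,III-3,III-4]: 1740 consistent
F/I-1 aff ·: Ff|FF
F/I-2 un ·: ff
F/II-1 aff I-1×I-2: Ff
F/II-2 aff ·: Ff|FF
F/II-3 aff I-1×I-2: Ff
F/II-4 aff ·: Ff
F/II-5 aff I-1×I-2: Ff
F/III-1 un II-3×II-4: ff
F/III-2 ? II-3×II-4: ff|Ff|FF
F/III-3 ? II-2×II-1: ff|Ff|FF
F/III-4 aff II-2×II-1: Ff|FF
⇒ F over [I-1,I-2,II-1,II-2,II-3,II-4,II-5,III-1,III-2,III-3,III-4]: 60 consistent

II-3 ∈ {EE Ff, Ee Ff}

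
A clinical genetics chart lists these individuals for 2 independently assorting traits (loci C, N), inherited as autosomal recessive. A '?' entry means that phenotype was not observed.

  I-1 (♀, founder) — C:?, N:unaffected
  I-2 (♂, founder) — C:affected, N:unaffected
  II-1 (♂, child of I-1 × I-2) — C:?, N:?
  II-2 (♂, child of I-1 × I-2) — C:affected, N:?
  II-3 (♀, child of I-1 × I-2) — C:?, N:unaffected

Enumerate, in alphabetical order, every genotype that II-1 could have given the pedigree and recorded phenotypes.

II-1 ∈ {Cc NN, Cc Nn, Cc nn, cc NN, cc Nn, cc nn}

C/I-1 ? ·: Cc|cc
C/I-2 aff ·: cc
C/II-1 ? I-1×I-2: Cc|cc
C/II-2 aff I-1×I-2: cc
C/II-3 ? I-1×I-2: Cc|cc
⇒ C over [I-1,I-2,II-1,II-2,II-3]: 5 consistent
N/I-1 un ·: NN|Nn
N/I-2 un ·: NN|Nn
N/II-1 ? I-1×I-2: NN|Nn|nn
N/II-2 ? I-1×I-2: NN|Nn|nn
N/II-3 un I-1×I-2: NN|Nn
⇒ N over [I-1,I-2,II-1,II-2,II-3]: 35 consistent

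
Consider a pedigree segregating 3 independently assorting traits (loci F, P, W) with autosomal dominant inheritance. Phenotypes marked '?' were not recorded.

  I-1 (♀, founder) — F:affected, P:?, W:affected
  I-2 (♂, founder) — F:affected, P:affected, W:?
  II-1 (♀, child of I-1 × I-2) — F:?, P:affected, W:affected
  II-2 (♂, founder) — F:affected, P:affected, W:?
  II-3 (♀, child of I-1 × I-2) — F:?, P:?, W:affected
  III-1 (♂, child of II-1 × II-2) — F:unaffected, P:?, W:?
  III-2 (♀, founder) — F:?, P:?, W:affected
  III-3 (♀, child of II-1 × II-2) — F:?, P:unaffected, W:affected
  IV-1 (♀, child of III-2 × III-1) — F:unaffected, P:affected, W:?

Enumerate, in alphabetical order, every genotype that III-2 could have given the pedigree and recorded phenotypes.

III-2 ∈ {Ff PP WW, Ff PP Ww, Ff Pp WW, Ff Pp Ww, Ff pp WW, Ff pp Ww, ff PP WW, ff PP Ww, ff Pp WW, ff Pp Ww, ff pp WW, ff pp Ww}

F/I-1 aff ·: Ff|FF
F/I-2 aff ·: Ff|FF
F/II-1 ? I-1×I-2: ff|Ff
F/II-2 aff ·: Ff
F/II-3 ? I-1×I-2: ff|Ff|FF
F/III-1 un II-1×II-2: ff
F/III-2 ? ·: ff|Ff
F/III-3 ? II-1×II-2: ff|Ff|FF
F/IV-1 un III-2×III-1: ff
⇒ F over [I-1,I-2,II-1,II-2,II-3,III-1,III-2,III-3,IV-1]: 54 consistent
P/I-1 ? ·: pp|Pp|PP
P/I-2 aff ·: Pp|PP
P/II-1 aff I-1×I-2: Pp
P/II-2 aff ·: Pp
P/II-3 ? I-1×I-2: pp|Pp|PP
P/III-1 ? II-1×II-2: pp|Pp|PP
P/III-2 ? ·: pp|Pp|PP
P/III-3 un II-1×II-2: pp
P/IV-1 aff III-2×III-1: Pp|PP
⇒ P over [I-1,I-2,II-1,II-2,II-3,III-1,III-2,III-3,IV-1]: 110 consistent
W/I-1 aff ·: Ww|WW
W/I-2 ? ·: ww|Ww|WW
W/II-1 aff I-1×I-2: Ww|WW
W/II-2 ? ·: ww|Ww|WW
W/II-3 aff I-1×I-2: Ww|WW
W/III-1 ? II-1×II-2: ww|Ww|WW
W/III-2 aff ·: Ww|WW
W/III-3 aff II-1×II-2: Ww|WW
W/IV-1 ? III-2×III-1: ww|Ww|WW
⇒ W over [I-1,I-2,II-1,II-2,II-3,III-1,III-2,III-3,IV-1]: 536 consistent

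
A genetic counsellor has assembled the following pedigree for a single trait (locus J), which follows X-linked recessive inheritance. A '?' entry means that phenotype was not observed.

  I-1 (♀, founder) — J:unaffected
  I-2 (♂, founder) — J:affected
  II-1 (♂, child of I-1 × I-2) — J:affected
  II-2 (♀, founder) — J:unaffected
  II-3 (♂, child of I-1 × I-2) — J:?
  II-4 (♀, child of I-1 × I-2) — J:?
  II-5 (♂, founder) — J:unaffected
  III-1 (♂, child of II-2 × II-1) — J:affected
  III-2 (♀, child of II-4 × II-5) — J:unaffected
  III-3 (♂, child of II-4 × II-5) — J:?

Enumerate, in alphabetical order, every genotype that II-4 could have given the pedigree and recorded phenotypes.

II-4 ∈ {X^JX^j, X^jX^j}

J/I-1 un ·: X^JX^j
J/I-2 aff ·: X^jY
J/II-1 aff I-1×I-2: X^jY
J/II-2 un ·: X^JX^j
J/II-3 ? I-1×I-2: X^JY|X^jY
J/II-4 ? I-1×I-2: X^JX^j|X^jX^j
J/II-5 un ·: X^JY
J/III-1 aff II-2×II-1: X^jY
J/III-2 un II-4×II-5: X^JX^J|X^JX^j
J/III-3 ? II-4×II-5: X^JY|X^jY
⇒ J over [I-1,I-2,II-1,II-2,II-3,II-4,II-5,III-1,III-2,III-3]: 10 consistent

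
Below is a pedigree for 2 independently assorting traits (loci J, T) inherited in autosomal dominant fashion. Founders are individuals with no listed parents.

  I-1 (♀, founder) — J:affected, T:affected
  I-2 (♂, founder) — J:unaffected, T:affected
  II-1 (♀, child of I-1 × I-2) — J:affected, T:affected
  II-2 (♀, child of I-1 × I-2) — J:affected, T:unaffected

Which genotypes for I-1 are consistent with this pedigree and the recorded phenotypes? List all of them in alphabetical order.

I-1 ∈ {JJ Tt, Jj Tt}

J/I-1 aff ·: Jj|JJ
J/I-2 un ·: jj
J/II-1 aff I-1×I-2: Jj
J/II-2 aff I-1×I-2: Jj
⇒ J over [I-1,I-2,II-1,II-2]: 2 consistent
T/I-1 aff ·: Tt
T/I-2 aff ·: Tt
T/II-1 aff I-1×I-2: Tt|TT
T/II-2 un I-1×I-2: tt
⇒ T over [I-1,I-2,II-1,II-2]: 2 consistent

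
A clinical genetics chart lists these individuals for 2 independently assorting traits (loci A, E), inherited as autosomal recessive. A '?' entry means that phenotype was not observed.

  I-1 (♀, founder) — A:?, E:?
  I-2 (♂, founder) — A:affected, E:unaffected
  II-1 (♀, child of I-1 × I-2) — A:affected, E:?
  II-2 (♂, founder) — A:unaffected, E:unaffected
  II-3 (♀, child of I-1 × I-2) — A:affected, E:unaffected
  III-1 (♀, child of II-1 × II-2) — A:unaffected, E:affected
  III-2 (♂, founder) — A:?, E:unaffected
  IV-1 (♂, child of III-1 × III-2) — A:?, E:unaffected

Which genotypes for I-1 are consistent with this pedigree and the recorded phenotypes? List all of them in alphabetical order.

A/I-1 ? ·: Aa|aa
A/I-2 aff ·: aa
A/II-1 aff I-1×I-2: aa
A/II-2 un ·: AA|Aa
A/II-3 aff I-1×I-2: aa
A/III-1 un II-1×II-2: Aa
A/III-2 ? ·: AA|Aa|aa
A/IV-1 ? III-1×III-2: AA|Aa|aa
⇒ A over [I-1,I-2,II-1,II-2,II-3,III-1,III-2,IV-1]: 28 consistent
E/I-1 ? ·: EE|Ee|ee
E/I-2 un ·: EE|Ee
E/II-1 ? I-1×I-2: Ee|ee
E/II-2 un ·: Ee
E/II-3 un I-1×I-2: EE|Ee
E/III-1 aff II-1×II-2: ee
E/III-2 un ·: EE|Ee
E/IV-1 un III-1×III-2: Ee
⇒ E over [I-1,I-2,II-1,II-2,II-3,III-1,III-2,IV-1]: 22 consistent

I-1 ∈ {Aa EE, Aa Ee, Aa ee, aa EE, aa Ee, aa ee}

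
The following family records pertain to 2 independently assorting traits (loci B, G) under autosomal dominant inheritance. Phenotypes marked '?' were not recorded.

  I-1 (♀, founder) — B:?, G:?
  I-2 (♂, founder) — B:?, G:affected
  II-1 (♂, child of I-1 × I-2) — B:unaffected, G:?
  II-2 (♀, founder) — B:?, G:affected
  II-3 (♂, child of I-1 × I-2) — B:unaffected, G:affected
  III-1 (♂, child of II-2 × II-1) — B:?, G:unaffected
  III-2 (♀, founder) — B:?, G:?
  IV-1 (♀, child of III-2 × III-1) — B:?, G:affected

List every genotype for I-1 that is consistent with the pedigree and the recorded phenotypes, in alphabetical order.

B/I-1 ? ·: bb|Bb
B/I-2 ? ·: bb|Bb
B/II-1 un I-1×I-2: bb
B/II-2 ? ·: bb|Bb|BB
B/II-3 un I-1×I-2: bb
B/III-1 ? II-2×II-1: bb|Bb
B/III-2 ? ·: bb|Bb|BB
B/IV-1 ? III-2×III-1: bb|Bb|BB
⇒ B over [I-1,I-2,II-1,II-2,II-3,III-1,III-2,IV-1]: 88 consistent
G/I-1 ? ·: gg|Gg|GG
G/I-2 aff ·: Gg|GG
G/II-1 ? I-1×I-2: gg|Gg
G/II-2 aff ·: Gg
G/II-3 aff I-1×I-2: Gg|GG
G/III-1 un II-2×II-1: gg
G/III-2 ? ·: Gg|GG
G/IV-1 aff III-2×III-1: Gg
⇒ G over [I-1,I-2,II-1,II-2,II-3,III-1,III-2,IV-1]: 22 consistent

I-1 ∈ {Bb GG, Bb Gg, Bb gg, bb GG, bb Gg, bb gg}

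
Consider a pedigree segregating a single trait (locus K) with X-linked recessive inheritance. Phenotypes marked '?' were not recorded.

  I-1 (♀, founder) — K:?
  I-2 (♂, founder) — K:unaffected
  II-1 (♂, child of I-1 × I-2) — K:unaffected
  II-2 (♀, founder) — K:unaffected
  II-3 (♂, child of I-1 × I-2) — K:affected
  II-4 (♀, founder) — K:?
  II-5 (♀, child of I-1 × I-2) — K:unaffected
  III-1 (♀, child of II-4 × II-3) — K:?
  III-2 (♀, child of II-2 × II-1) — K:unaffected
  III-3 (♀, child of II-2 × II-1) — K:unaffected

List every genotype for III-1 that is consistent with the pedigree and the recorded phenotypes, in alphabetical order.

K/I-1 ? ·: X^KX^k
K/I-2 un ·: X^KY
K/II-1 un I-1×I-2: X^KY
K/II-2 un ·: X^KX^K|X^KX^k
K/II-3 aff I-1×I-2: X^kY
K/II-4 ? ·: X^KX^K|X^KX^k|X^kX^k
K/II-5 un I-1×I-2: X^KX^K|X^KX^k
K/III-1 ? II-4×II-3: X^KX^k|X^kX^k
K/III-2 un II-2×II-1: X^KX^K|X^KX^k
K/III-3 un II-2×II-1: X^KX^K|X^KX^k
⇒ K over [I-1,I-2,II-1,II-2,II-3,II-4,II-5,III-1,III-2,III-3]: 40 consistent

III-1 ∈ {X^KX^k, X^kX^k}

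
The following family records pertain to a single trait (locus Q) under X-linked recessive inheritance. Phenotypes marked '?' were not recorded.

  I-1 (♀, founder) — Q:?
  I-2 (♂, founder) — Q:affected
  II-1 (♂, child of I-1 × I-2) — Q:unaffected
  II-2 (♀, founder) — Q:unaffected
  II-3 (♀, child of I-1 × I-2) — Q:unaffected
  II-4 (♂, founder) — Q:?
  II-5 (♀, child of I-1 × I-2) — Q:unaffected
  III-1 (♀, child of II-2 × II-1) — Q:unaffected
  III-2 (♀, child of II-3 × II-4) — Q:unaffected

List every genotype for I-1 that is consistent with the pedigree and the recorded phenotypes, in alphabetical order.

I-1 ∈ {X^QX^Q, X^QX^q}

Q/I-1 ? ·: X^QX^Q|X^QX^q
Q/I-2 aff ·: X^qY
Q/II-1 un I-1×I-2: X^QY
Q/II-2 un ·: X^QX^Q|X^QX^q
Q/II-3 un I-1×I-2: X^QX^q
Q/II-4 ? ·: X^QY|X^qY
Q/II-5 un I-1×I-2: X^QX^q
Q/III-1 un II-2×II-1: X^QX^Q|X^QX^q
Q/III-2 un II-3×II-4: X^QX^Q|X^QX^q
⇒ Q over [I-1,I-2,II-1,II-2,II-3,II-4,II-5,III-1,III-2]: 18 consistent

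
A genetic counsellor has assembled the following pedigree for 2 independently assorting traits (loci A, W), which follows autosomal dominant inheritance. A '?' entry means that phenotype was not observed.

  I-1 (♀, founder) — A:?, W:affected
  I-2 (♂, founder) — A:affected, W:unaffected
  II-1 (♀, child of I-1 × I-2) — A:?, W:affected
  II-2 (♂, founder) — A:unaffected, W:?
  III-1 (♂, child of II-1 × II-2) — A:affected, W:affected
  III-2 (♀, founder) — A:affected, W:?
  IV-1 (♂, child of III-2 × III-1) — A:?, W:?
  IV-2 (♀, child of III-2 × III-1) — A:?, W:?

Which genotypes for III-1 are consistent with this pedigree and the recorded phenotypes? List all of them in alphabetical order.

III-1 ∈ {Aa WW, Aa Ww}

A/I-1 ? ·: aa|Aa|AA
A/I-2 aff ·: Aa|AA
A/II-1 ? I-1×I-2: Aa|AA
A/II-2 un ·: aa
A/III-1 aff II-1×II-2: Aa
A/III-2 aff ·: Aa|AA
A/IV-1 ? III-2×III-1: aa|Aa|AA
A/IV-2 ? III-2×III-1: aa|Aa|AA
⇒ A over [I-1,I-2,II-1,II-2,III-1,III-2,IV-1,IV-2]: 117 consistent
W/I-1 aff ·: Ww|WW
W/I-2 un ·: ww
W/II-1 aff I-1×I-2: Ww
W/II-2 ? ·: ww|Ww|WW
W/III-1 aff II-1×II-2: Ww|WW
W/III-2 ? ·: ww|Ww|WW
W/IV-1 ? III-2×III-1: ww|Ww|WW
W/IV-2 ? III-2×III-1: ww|Ww|WW
⇒ W over [I-1,I-2,II-1,II-2,III-1,III-2,IV-1,IV-2]: 126 consistent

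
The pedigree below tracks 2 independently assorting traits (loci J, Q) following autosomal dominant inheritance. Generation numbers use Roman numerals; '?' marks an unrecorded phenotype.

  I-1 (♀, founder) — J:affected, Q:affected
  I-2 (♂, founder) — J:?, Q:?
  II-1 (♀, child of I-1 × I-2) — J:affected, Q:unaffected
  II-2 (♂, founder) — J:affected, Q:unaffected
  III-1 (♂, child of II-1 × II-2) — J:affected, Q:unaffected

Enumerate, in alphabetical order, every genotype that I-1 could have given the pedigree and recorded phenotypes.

J/I-1 aff ·: Jj|JJ
J/I-2 ? ·: jj|Jj|JJ
J/II-1 aff I-1×I-2: Jj|JJ
J/II-2 aff ·: Jj|JJ
J/III-1 aff II-1×II-2: Jj|JJ
⇒ J over [I-1,I-2,II-1,II-2,III-1]: 32 consistent
Q/I-1 aff ·: Qq
Q/I-2 ? ·: qq|Qq
Q/II-1 un I-1×I-2: qq
Q/II-2 un ·: qq
Q/III-1 un II-1×II-2: qq
⇒ Q over [I-1,I-2,II-1,II-2,III-1]: 2 consistent

I-1 ∈ {JJ Qq, Jj Qq}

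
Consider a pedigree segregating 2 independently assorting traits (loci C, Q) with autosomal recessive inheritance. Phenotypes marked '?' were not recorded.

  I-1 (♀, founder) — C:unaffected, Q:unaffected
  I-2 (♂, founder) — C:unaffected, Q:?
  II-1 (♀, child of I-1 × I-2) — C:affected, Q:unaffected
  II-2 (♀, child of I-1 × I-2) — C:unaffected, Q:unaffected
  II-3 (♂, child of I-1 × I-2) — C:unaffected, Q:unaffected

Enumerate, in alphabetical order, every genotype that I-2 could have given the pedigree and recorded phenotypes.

C/I-1 un ·: Cc
C/I-2 un ·: Cc
C/II-1 aff I-1×I-2: cc
C/II-2 un I-1×I-2: CC|Cc
C/II-3 un I-1×I-2: CC|Cc
⇒ C over [I-1,I-2,II-1,II-2,II-3]: 4 consistent
Q/I-1 un ·: QQ|Qq
Q/I-2 ? ·: QQ|Qq|qq
Q/II-1 un I-1×I-2: QQ|Qq
Q/II-2 un I-1×I-2: QQ|Qq
Q/II-3 un I-1×I-2: QQ|Qq
⇒ Q over [I-1,I-2,II-1,II-2,II-3]: 27 consistent

I-2 ∈ {Cc QQ, Cc Qq, Cc qq}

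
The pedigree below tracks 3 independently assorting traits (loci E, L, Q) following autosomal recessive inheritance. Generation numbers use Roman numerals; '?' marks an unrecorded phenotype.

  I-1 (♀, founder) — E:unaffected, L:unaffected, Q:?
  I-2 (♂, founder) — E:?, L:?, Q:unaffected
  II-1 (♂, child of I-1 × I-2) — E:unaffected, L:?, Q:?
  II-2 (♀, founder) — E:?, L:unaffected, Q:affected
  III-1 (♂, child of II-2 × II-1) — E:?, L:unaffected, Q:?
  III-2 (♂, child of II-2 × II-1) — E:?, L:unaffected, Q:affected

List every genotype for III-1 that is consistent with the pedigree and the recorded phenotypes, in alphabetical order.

E/I-1 un ·: EE|Ee
E/I-2 ? ·: EE|Ee|ee
E/II-1 un I-1×I-2: EE|Ee
E/II-2 ? ·: EE|Ee|ee
E/III-1 ? II-2×II-1: EE|Ee|ee
E/III-2 ? II-2×II-1: EE|Ee|ee
⇒ E over [I-1,I-2,II-1,II-2,III-1,III-2]: 109 consistent
L/I-1 un ·: LL|Ll
L/I-2 ? ·: LL|Ll|ll
L/II-1 ? I-1×I-2: LL|Ll|ll
L/II-2 un ·: LL|Ll
L/III-1 un II-2×II-1: LL|Ll
L/III-2 un II-2×II-1: LL|Ll
⇒ L over [I-1,I-2,II-1,II-2,III-1,III-2]: 64 consistent
Q/I-1 ? ·: QQ|Qq|qq
Q/I-2 un ·: QQ|Qq
Q/II-1 ? I-1×I-2: Qq|qq
Q/II-2 aff ·: qq
Q/III-1 ? II-2×II-1: Qq|qq
Q/III-2 aff II-2×II-1: qq
⇒ Q over [I-1,I-2,II-1,II-2,III-1,III-2]: 12 consistent

III-1 ∈ {EE LL Qq, EE LL qq, EE Ll Qq, EE Ll qq, Ee LL Qq, Ee LL qq, Ee Ll Qq, Ee Ll qq, ee LL Qq, ee LL qq, ee Ll Qq, ee Ll qq}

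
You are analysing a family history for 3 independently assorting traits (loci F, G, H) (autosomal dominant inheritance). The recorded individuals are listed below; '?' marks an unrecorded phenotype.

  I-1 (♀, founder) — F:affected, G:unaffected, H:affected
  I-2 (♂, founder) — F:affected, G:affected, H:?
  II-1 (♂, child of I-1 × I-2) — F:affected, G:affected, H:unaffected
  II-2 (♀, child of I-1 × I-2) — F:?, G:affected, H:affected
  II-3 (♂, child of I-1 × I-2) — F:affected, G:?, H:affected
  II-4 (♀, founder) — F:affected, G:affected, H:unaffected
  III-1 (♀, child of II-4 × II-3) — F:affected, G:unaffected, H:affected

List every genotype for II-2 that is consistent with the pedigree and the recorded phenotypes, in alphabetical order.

II-2 ∈ {FF Gg HH, FF Gg Hh, Ff Gg HH, Ff Gg Hh, ff Gg HH, ff Gg Hh}

F/I-1 aff ·: Ff|FF
F/I-2 aff ·: Ff|FF
F/II-1 aff I-1×I-2: Ff|FF
F/II-2 ? I-1×I-2: ff|Ff|FF
F/II-3 aff I-1×I-2: Ff|FF
F/II-4 aff ·: Ff|FF
F/III-1 aff II-4×II-3: Ff|FF
⇒ F over [I-1,I-2,II-1,II-2,II-3,II-4,III-1]: 101 consistent
G/I-1 un ·: gg
G/I-2 aff ·: Gg|GG
G/II-1 aff I-1×I-2: Gg
G/II-2 aff I-1×I-2: Gg
G/II-3 ? I-1×I-2: gg|Gg
G/II-4 aff ·: Gg
G/III-1 un II-4×II-3: gg
⇒ G over [I-1,I-2,II-1,II-2,II-3,II-4,III-1]: 3 consistent
H/I-1 aff ·: Hh
H/I-2 ? ·: hh|Hh
H/II-1 un I-1×I-2: hh
H/II-2 aff I-1×I-2: Hh|HH
H/II-3 aff I-1×I-2: Hh|HH
H/II-4 un ·: hh
H/III-1 aff II-4×II-3: Hh
⇒ H over [I-1,I-2,II-1,II-2,II-3,II-4,III-1]: 5 consistent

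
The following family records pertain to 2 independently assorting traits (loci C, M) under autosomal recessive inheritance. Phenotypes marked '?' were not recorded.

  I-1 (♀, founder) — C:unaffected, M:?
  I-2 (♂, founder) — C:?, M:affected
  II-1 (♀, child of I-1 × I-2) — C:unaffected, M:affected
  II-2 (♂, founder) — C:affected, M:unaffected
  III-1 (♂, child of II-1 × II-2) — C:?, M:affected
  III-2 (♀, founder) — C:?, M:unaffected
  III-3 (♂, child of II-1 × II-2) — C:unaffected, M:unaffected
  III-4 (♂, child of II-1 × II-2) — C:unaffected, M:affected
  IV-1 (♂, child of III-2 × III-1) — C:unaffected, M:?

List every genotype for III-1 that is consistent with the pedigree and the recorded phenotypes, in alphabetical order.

C/I-1 un ·: CC|Cc
C/I-2 ? ·: CC|Cc|cc
C/II-1 un I-1×I-2: CC|Cc
C/II-2 aff ·: cc
C/III-1 ? II-1×II-2: Cc|cc
C/III-2 ? ·: CC|Cc|cc
C/III-3 un II-1×II-2: Cc
C/III-4 un II-1×II-2: Cc
C/IV-1 un III-2×III-1: CC|Cc
⇒ C over [I-1,I-2,II-1,II-2,III-1,III-2,III-3,III-4,IV-1]: 55 consistent
M/I-1 ? ·: Mm|mm
M/I-2 aff ·: mm
M/II-1 aff I-1×I-2: mm
M/II-2 un ·: Mm
M/III-1 aff II-1×II-2: mm
M/III-2 un ·: MM|Mm
M/III-3 un II-1×II-2: Mm
M/III-4 aff II-1×II-2: mm
M/IV-1 ? III-2×III-1: Mm|mm
⇒ M over [I-1,I-2,II-1,II-2,III-1,III-2,III-3,III-4,IV-1]: 6 consistent

III-1 ∈ {Cc mm, cc mm}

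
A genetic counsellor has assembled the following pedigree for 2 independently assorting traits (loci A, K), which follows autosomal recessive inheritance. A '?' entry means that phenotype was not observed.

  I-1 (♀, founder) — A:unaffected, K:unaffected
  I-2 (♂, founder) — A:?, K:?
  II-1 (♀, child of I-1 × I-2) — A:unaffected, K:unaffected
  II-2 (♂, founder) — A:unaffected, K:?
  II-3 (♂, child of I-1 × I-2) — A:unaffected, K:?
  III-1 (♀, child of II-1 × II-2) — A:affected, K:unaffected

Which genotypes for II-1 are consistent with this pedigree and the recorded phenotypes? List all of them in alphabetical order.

A/I-1 un ·: AA|Aa
A/I-2 ? ·: AA|Aa|aa
A/II-1 un I-1×I-2: Aa
A/II-2 un ·: Aa
A/II-3 un I-1×I-2: AA|Aa
A/III-1 aff II-1×II-2: aa
⇒ A over [I-1,I-2,II-1,II-2,II-3,III-1]: 8 consistent
K/I-1 un ·: KK|Kk
K/I-2 ? ·: KK|Kk|kk
K/II-1 un I-1×I-2: KK|Kk
K/II-2 ? ·: KK|Kk|kk
K/II-3 ? I-1×I-2: KK|Kk|kk
K/III-1 un II-1×II-2: KK|Kk
⇒ K over [I-1,I-2,II-1,II-2,II-3,III-1]: 82 consistent

II-1 ∈ {Aa KK, Aa Kk}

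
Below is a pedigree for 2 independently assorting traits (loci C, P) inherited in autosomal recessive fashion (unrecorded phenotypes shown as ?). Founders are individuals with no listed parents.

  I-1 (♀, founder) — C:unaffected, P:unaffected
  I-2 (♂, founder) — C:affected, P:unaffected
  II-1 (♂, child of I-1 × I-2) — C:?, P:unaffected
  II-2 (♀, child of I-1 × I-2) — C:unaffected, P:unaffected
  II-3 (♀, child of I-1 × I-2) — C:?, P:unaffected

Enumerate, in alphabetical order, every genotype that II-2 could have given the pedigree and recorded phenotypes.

II-2 ∈ {Cc PP, Cc Pp}

C/I-1 un ·: CC|Cc
C/I-2 aff ·: cc
C/II-1 ? I-1×I-2: Cc|cc
C/II-2 un I-1×I-2: Cc
C/II-3 ? I-1×I-2: Cc|cc
⇒ C over [I-1,I-2,II-1,II-2,II-3]: 5 consistent
P/I-1 un ·: PP|Pp
P/I-2 un ·: PP|Pp
P/II-1 un I-1×I-2: PP|Pp
P/II-2 un I-1×I-2: PP|Pp
P/II-3 un I-1×I-2: PP|Pp
⇒ P over [I-1,I-2,II-1,II-2,II-3]: 25 consistent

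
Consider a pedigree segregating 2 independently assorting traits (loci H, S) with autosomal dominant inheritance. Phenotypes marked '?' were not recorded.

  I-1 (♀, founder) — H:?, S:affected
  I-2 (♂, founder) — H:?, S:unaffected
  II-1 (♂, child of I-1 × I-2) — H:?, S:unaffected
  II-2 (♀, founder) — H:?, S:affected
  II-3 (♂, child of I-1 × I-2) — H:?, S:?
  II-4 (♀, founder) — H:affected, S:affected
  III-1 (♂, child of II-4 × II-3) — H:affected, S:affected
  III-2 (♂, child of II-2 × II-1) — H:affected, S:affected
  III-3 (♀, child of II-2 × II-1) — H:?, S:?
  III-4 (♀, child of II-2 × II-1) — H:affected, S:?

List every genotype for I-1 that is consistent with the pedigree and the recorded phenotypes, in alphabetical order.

H/I-1 ? ·: hh|Hh|HH
H/I-2 ? ·: hh|Hh|HH
H/II-1 ? I-1×I-2: hh|Hh|HH
H/II-2 ? ·: hh|Hh|HH
H/II-3 ? I-1×I-2: hh|Hh|HH
H/II-4 aff ·: Hh|HH
H/III-1 aff II-4×II-3: Hh|HH
H/III-2 aff II-2×II-1: Hh|HH
H/III-3 ? II-2×II-1: hh|Hh|HH
H/III-4 aff II-2×II-1: Hh|HH
⇒ H over [I-1,I-2,II-1,II-2,II-3,II-4,III-1,III-2,III-3,III-4]: 1275 consistent
S/I-1 aff ·: Ss
S/I-2 un ·: ss
S/II-1 un I-1×I-2: ss
S/II-2 aff ·: Ss|SS
S/II-3 ? I-1×I-2: ss|Ss
S/II-4 aff ·: Ss|SS
S/III-1 aff II-4×II-3: Ss|SS
S/III-2 aff II-2×II-1: Ss
S/III-3 ? II-2×II-1: ss|Ss
S/III-4 ? II-2×II-1: ss|Ss
⇒ S over [I-1,I-2,II-1,II-2,II-3,II-4,III-1,III-2,III-3,III-4]: 30 consistent

I-1 ∈ {HH Ss, Hh Ss, hh Ss}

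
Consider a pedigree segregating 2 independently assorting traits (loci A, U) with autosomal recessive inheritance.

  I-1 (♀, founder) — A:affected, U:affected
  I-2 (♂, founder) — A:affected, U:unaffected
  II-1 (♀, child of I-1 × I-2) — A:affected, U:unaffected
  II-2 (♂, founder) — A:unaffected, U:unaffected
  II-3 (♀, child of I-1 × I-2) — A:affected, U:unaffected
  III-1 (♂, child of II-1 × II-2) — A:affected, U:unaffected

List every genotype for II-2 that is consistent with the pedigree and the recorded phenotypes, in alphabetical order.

II-2 ∈ {Aa UU, Aa Uu}

A/I-1 aff ·: aa
A/I-2 aff ·: aa
A/II-1 aff I-1×I-2: aa
A/II-2 un ·: Aa
A/II-3 aff I-1×I-2: aa
A/III-1 aff II-1×II-2: aa
⇒ A over [I-1,I-2,II-1,II-2,II-3,III-1]: 1 consistent
U/I-1 aff ·: uu
U/I-2 un ·: UU|Uu
U/II-1 un I-1×I-2: Uu
U/II-2 un ·: UU|Uu
U/II-3 un I-1×I-2: Uu
U/III-1 un II-1×II-2: UU|Uu
⇒ U over [I-1,I-2,II-1,II-2,II-3,III-1]: 8 consistent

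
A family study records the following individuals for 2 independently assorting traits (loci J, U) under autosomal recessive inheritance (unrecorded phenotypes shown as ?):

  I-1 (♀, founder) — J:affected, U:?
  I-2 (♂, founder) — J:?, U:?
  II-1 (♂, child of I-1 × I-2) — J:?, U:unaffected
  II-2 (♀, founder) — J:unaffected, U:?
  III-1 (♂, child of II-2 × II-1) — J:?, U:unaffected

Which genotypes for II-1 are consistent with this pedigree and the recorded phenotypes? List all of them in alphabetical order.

II-1 ∈ {Jj UU, Jj Uu, jj UU, jj Uu}

J/I-1 aff ·: jj
J/I-2 ? ·: JJ|Jj|jj
J/II-1 ? I-1×I-2: Jj|jj
J/II-2 un ·: JJ|Jj
J/III-1 ? II-2×II-1: JJ|Jj|jj
⇒ J over [I-1,I-2,II-1,II-2,III-1]: 16 consistent
U/I-1 ? ·: UU|Uu|uu
U/I-2 ? ·: UU|Uu|uu
U/II-1 un I-1×I-2: UU|Uu
U/II-2 ? ·: UU|Uu|uu
U/III-1 un II-2×II-1: UU|Uu
⇒ U over [I-1,I-2,II-1,II-2,III-1]: 51 consistent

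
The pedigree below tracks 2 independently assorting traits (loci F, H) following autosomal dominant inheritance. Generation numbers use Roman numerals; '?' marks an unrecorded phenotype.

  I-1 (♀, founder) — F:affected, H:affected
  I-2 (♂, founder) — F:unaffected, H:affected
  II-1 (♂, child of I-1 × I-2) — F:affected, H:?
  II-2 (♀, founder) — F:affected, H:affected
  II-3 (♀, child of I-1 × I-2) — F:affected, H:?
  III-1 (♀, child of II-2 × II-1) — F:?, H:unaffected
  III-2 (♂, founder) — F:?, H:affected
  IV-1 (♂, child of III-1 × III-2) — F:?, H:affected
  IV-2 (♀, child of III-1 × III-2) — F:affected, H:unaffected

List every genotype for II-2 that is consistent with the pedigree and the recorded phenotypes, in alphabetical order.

II-2 ∈ {FF Hh, Ff Hh}

F/I-1 aff ·: Ff|FF
F/I-2 un ·: ff
F/II-1 aff I-1×I-2: Ff
F/II-2 aff ·: Ff|FF
F/II-3 aff I-1×I-2: Ff
F/III-1 ? II-2×II-1: ff|Ff|FF
F/III-2 ? ·: ff|Ff|FF
F/IV-1 ? III-1×III-2: ff|Ff|FF
F/IV-2 aff III-1×III-2: Ff|FF
⇒ F over [I-1,I-2,II-1,II-2,II-3,III-1,III-2,IV-1,IV-2]: 78 consistent
H/I-1 aff ·: Hh|HH
H/I-2 aff ·: Hh|HH
H/II-1 ? I-1×I-2: hh|Hh
H/II-2 aff ·: Hh
H/II-3 ? I-1×I-2: hh|Hh|HH
H/III-1 un II-2×II-1: hh
H/III-2 aff ·: Hh
H/IV-1 aff III-1×III-2: Hh
H/IV-2 un III-1×III-2: hh
⇒ H over [I-1,I-2,II-1,II-2,II-3,III-1,III-2,IV-1,IV-2]: 10 consistent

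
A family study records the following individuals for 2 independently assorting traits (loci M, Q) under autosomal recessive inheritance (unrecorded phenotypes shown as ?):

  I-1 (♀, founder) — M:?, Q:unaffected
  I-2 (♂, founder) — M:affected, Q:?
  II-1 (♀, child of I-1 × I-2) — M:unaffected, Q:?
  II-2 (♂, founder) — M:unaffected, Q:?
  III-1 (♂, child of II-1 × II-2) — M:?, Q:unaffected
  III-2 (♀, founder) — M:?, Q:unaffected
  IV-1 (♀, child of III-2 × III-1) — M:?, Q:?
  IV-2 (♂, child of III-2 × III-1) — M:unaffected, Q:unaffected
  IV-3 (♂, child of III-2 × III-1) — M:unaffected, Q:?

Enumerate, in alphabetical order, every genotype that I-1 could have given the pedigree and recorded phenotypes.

M/I-1 ? ·: MM|Mm
M/I-2 aff ·: mm
M/II-1 un I-1×I-2: Mm
M/II-2 un ·: MM|Mm
M/III-1 ? II-1×II-2: MM|Mm|mm
M/III-2 ? ·: MM|Mm|mm
M/IV-1 ? III-2×III-1: MM|Mm|mm
M/IV-2 un III-2×III-1: MM|Mm
M/IV-3 un III-2×III-1: MM|Mm
⇒ M over [I-1,I-2,II-1,II-2,III-1,III-2,IV-1,IV-2,IV-3]: 134 consistent
Q/I-1 un ·: QQ|Qq
Q/I-2 ? ·: QQ|Qq|qq
Q/II-1 ? I-1×I-2: QQ|Qq|qq
Q/II-2 ? ·: QQ|Qq|qq
Q/III-1 un II-1×II-2: QQ|Qq
Q/III-2 un ·: QQ|Qq
Q/IV-1 ? III-2×III-1: QQ|Qq|qq
Q/IV-2 un III-2×III-1: QQ|Qq
Q/IV-3 ? III-2×III-1: QQ|Qq|qq
⇒ Q over [I-1,I-2,II-1,II-2,III-1,III-2,IV-1,IV-2,IV-3]: 864 consistent

I-1 ∈ {MM QQ, MM Qq, Mm QQ, Mm Qq}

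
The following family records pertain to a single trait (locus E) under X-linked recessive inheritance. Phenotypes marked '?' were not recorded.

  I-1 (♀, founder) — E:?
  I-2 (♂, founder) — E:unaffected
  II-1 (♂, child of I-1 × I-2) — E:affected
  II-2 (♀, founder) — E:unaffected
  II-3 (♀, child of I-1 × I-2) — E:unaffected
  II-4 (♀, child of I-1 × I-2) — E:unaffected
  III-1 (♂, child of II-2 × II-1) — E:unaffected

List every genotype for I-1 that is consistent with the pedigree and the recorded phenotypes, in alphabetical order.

E/I-1 ? ·: X^EX^e|X^eX^e
E/I-2 un ·: X^EY
E/II-1 aff I-1×I-2: X^eY
E/II-2 un ·: X^EX^E|X^EX^e
E/II-3 un I-1×I-2: X^EX^E|X^EX^e
E/II-4 un I-1×I-2: X^EX^E|X^EX^e
E/III-1 un II-2×II-1: X^EY
⇒ E over [I-1,I-2,II-1,II-2,II-3,II-4,III-1]: 10 consistent

I-1 ∈ {X^EX^e, X^eX^e}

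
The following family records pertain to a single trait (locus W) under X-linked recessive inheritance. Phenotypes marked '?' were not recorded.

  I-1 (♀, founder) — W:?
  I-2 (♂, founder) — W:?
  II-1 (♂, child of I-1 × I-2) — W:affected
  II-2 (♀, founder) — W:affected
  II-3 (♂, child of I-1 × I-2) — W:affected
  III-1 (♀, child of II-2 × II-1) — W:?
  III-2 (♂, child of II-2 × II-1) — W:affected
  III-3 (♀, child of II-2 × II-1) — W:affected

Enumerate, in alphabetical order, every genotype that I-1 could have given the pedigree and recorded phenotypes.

I-1 ∈ {X^WX^w, X^wX^w}

W/I-1 ? ·: X^WX^w|X^wX^w
W/I-2 ? ·: X^WY|X^wY
W/II-1 aff I-1×I-2: X^wY
W/II-2 aff ·: X^wX^w
W/II-3 aff I-1×I-2: X^wY
W/III-1 ? II-2×II-1: X^wX^w
W/III-2 aff II-2×II-1: X^wY
W/III-3 aff II-2×II-1: X^wX^w
⇒ W over [I-1,I-2,II-1,II-2,II-3,III-1,III-2,III-3]: 4 consistent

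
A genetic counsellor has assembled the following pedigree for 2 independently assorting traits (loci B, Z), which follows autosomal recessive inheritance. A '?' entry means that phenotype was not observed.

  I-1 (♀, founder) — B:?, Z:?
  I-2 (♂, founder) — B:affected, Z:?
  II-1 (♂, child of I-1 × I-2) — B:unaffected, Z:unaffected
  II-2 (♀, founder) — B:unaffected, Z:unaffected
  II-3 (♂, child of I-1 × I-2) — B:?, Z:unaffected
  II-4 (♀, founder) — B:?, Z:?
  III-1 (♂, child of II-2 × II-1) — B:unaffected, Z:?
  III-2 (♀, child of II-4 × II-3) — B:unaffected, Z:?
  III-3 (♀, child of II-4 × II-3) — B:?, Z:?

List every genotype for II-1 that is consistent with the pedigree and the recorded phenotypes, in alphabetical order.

II-1 ∈ {Bb ZZ, Bb Zz}

B/I-1 ? ·: BB|Bb
B/I-2 aff ·: bb
B/II-1 un I-1×I-2: Bb
B/II-2 un ·: BB|Bb
B/II-3 ? I-1×I-2: Bb|bb
B/II-4 ? ·: BB|Bb|bb
B/III-1 un II-2×II-1: BB|Bb
B/III-2 un II-4×II-3: BB|Bb
B/III-3 ? II-4×II-3: BB|Bb|bb
⇒ B over [I-1,I-2,II-1,II-2,II-3,II-4,III-1,III-2,III-3]: 108 consistent
Z/I-1 ? ·: ZZ|Zz|zz
Z/I-2 ? ·: ZZ|Zz|zz
Z/II-1 un I-1×I-2: ZZ|Zz
Z/II-2 un ·: ZZ|Zz
Z/II-3 un I-1×I-2: ZZ|Zz
Z/II-4 ? ·: ZZ|Zz|zz
Z/III-1 ? II-2×II-1: ZZ|Zz|zz
Z/III-2 ? II-4×II-3: ZZ|Zz|zz
Z/III-3 ? II-4×II-3: ZZ|Zz|zz
⇒ Z over [I-1,I-2,II-1,II-2,II-3,II-4,III-1,III-2,III-3]: 910 consistent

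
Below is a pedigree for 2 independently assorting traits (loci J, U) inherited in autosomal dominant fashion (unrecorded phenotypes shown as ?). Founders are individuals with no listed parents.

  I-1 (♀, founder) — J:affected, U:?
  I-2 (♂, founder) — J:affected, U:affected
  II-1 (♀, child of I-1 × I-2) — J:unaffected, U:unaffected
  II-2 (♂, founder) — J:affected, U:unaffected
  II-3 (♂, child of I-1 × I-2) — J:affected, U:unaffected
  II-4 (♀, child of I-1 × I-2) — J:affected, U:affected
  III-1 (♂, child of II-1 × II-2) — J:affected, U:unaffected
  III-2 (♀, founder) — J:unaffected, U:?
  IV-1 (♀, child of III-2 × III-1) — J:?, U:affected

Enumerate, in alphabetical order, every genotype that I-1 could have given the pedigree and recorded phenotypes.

J/I-1 aff ·: Jj
J/I-2 aff ·: Jj
J/II-1 un I-1×I-2: jj
J/II-2 aff ·: Jj|JJ
J/II-3 aff I-1×I-2: Jj|JJ
J/II-4 aff I-1×I-2: Jj|JJ
J/III-1 aff II-1×II-2: Jj
J/III-2 un ·: jj
J/IV-1 ? III-2×III-1: jj|Jj
⇒ J over [I-1,I-2,II-1,II-2,II-3,II-4,III-1,III-2,IV-1]: 16 consistent
U/I-1 ? ·: uu|Uu
U/I-2 aff ·: Uu
U/II-1 un I-1×I-2: uu
U/II-2 un ·: uu
U/II-3 un I-1×I-2: uu
U/II-4 aff I-1×I-2: Uu|UU
U/III-1 un II-1×II-2: uu
U/III-2 ? ·: Uu|UU
U/IV-1 aff III-2×III-1: Uu
⇒ U over [I-1,I-2,II-1,II-2,II-3,II-4,III-1,III-2,IV-1]: 6 consistent

I-1 ∈ {Jj Uu, Jj uu}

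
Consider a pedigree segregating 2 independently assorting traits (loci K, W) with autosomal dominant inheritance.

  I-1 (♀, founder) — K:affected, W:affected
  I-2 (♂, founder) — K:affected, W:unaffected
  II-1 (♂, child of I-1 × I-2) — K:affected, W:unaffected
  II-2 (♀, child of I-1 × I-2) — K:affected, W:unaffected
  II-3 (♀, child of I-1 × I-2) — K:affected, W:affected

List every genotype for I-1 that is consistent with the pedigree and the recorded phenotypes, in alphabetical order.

K/I-1 aff ·: Kk|KK
K/I-2 aff ·: Kk|KK
K/II-1 aff I-1×I-2: Kk|KK
K/II-2 aff I-1×I-2: Kk|KK
K/II-3 aff I-1×I-2: Kk|KK
⇒ K over [I-1,I-2,II-1,II-2,II-3]: 25 consistent
W/I-1 aff ·: Ww
W/I-2 un ·: ww
W/II-1 un I-1×I-2: ww
W/II-2 un I-1×I-2: ww
W/II-3 aff I-1×I-2: Ww
⇒ W over [I-1,I-2,II-1,II-2,II-3]: 1 consistent

I-1 ∈ {KK Ww, Kk Ww}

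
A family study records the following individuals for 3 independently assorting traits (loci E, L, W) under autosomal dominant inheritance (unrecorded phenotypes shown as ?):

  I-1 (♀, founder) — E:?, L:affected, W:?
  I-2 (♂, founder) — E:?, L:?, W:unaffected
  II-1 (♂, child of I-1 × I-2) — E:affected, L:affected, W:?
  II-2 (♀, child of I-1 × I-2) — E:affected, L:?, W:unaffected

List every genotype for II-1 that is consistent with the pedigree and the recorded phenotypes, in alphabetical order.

II-1 ∈ {EE LL Ww, EE LL ww, EE Ll Ww, EE Ll ww, Ee LL Ww, Ee LL ww, Ee Ll Ww, Ee Ll ww}

E/I-1 ? ·: ee|Ee|EE
E/I-2 ? ·: ee|Ee|EE
E/II-1 aff I-1×I-2: Ee|EE
E/II-2 aff I-1×I-2: Ee|EE
⇒ E over [I-1,I-2,II-1,II-2]: 17 consistent
L/I-1 aff ·: Ll|LL
L/I-2 ? ·: ll|Ll|LL
L/II-1 aff I-1×I-2: Ll|LL
L/II-2 ? I-1×I-2: ll|Ll|LL
⇒ L over [I-1,I-2,II-1,II-2]: 18 consistent
W/I-1 ? ·: ww|Ww
W/I-2 un ·: ww
W/II-1 ? I-1×I-2: ww|Ww
W/II-2 un I-1×I-2: ww
⇒ W over [I-1,I-2,II-1,II-2]: 3 consistent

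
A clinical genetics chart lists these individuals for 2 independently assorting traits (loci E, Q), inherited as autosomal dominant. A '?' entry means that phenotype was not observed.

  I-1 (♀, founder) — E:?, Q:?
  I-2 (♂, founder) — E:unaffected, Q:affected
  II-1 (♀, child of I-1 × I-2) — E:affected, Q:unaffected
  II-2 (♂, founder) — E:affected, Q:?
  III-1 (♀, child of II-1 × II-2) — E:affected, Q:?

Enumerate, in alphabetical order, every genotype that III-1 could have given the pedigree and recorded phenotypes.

E/I-1 ? ·: Ee|EE
E/I-2 un ·: ee
E/II-1 aff I-1×I-2: Ee
E/II-2 aff ·: Ee|EE
E/III-1 aff II-1×II-2: Ee|EE
⇒ E over [I-1,I-2,II-1,II-2,III-1]: 8 consistent
Q/I-1 ? ·: qq|Qq
Q/I-2 aff ·: Qq
Q/II-1 un I-1×I-2: qq
Q/II-2 ? ·: qq|Qq|QQ
Q/III-1 ? II-1×II-2: qq|Qq
⇒ Q over [I-1,I-2,II-1,II-2,III-1]: 8 consistent

III-1 ∈ {EE Qq, EE qq, Ee Qq, Ee qq}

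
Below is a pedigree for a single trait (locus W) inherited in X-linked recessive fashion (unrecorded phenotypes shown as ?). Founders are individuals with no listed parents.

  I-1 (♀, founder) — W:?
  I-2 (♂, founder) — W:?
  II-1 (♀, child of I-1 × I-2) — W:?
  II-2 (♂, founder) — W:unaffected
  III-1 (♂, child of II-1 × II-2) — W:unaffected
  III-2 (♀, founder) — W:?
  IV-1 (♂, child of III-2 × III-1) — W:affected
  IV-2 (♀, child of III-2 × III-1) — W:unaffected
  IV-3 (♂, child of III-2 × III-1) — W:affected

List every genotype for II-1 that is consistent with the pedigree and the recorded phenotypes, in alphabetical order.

W/I-1 ? ·: X^WX^W|X^WX^w|X^wX^w
W/I-2 ? ·: X^WY|X^wY
W/II-1 ? I-1×I-2: X^WX^W|X^WX^w
W/II-2 un ·: X^WY
W/III-1 un II-1×II-2: X^WY
W/III-2 ? ·: X^WX^w|X^wX^w
W/IV-1 aff III-2×III-1: X^wY
W/IV-2 un III-2×III-1: X^WX^W|X^WX^w
W/IV-3 aff III-2×III-1: X^wY
⇒ W over [I-1,I-2,II-1,II-2,III-1,III-2,IV-1,IV-2,IV-3]: 18 consistent

II-1 ∈ {X^WX^W, X^WX^w}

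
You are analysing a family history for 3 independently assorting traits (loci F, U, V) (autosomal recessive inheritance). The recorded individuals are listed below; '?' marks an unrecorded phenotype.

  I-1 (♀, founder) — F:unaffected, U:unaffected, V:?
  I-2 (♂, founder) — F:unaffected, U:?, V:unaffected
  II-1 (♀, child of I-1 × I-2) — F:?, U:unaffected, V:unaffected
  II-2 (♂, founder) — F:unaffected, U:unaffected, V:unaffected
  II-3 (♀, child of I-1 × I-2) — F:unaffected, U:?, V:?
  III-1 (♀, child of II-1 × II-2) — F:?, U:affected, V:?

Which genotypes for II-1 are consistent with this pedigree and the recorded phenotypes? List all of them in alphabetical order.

II-1 ∈ {FF Uu VV, FF Uu Vv, Ff Uu VV, Ff Uu Vv, ff Uu VV, ff Uu Vv}

F/I-1 un ·: FF|Ff
F/I-2 un ·: FF|Ff
F/II-1 ? I-1×I-2: FF|Ff|ff
F/II-2 un ·: FF|Ff
F/II-3 un I-1×I-2: FF|Ff
F/III-1 ? II-1×II-2: FF|Ff|ff
⇒ F over [I-1,I-2,II-1,II-2,II-3,III-1]: 57 consistent
U/I-1 un ·: UU|Uu
U/I-2 ? ·: UU|Uu|uu
U/II-1 un I-1×I-2: Uu
U/II-2 un ·: Uu
U/II-3 ? I-1×I-2: UU|Uu|uu
U/III-1 aff II-1×II-2: uu
⇒ U over [I-1,I-2,II-1,II-2,II-3,III-1]: 10 consistent
V/I-1 ? ·: VV|Vv|vv
V/I-2 un ·: VV|Vv
V/II-1 un I-1×I-2: VV|Vv
V/II-2 un ·: VV|Vv
V/II-3 ? I-1×I-2: VV|Vv|vv
V/III-1 ? II-1×II-2: VV|Vv|vv
⇒ V over [I-1,I-2,II-1,II-2,II-3,III-1]: 74 consistent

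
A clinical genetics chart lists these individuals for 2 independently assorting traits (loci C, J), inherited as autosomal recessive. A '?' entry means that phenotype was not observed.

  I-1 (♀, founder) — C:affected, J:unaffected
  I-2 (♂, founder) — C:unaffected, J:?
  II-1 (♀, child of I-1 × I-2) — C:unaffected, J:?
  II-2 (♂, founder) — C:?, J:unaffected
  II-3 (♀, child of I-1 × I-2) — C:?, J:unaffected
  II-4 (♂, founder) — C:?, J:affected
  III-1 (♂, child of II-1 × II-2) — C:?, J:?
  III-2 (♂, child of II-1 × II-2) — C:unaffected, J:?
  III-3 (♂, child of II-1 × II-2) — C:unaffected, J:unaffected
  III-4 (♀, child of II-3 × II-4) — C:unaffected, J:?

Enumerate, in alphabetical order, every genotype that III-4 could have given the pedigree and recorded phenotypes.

III-4 ∈ {CC Jj, CC jj, Cc Jj, Cc jj}

C/I-1 aff ·: cc
C/I-2 un ·: CC|Cc
C/II-1 un I-1×I-2: Cc
C/II-2 ? ·: CC|Cc|cc
C/II-3 ? I-1×I-2: Cc|cc
C/II-4 ? ·: CC|Cc|cc
C/III-1 ? II-1×II-2: CC|Cc|cc
C/III-2 un II-1×II-2: CC|Cc
C/III-3 un II-1×II-2: CC|Cc
C/III-4 un II-3×II-4: CC|Cc
⇒ C over [I-1,I-2,II-1,II-2,II-3,II-4,III-1,III-2,III-3,III-4]: 264 consistent
J/I-1 un ·: JJ|Jj
J/I-2 ? ·: JJ|Jj|jj
J/II-1 ? I-1×I-2: JJ|Jj|jj
J/II-2 un ·: JJ|Jj
J/II-3 un I-1×I-2: JJ|Jj
J/II-4 aff ·: jj
J/III-1 ? II-1×II-2: JJ|Jj|jj
J/III-2 ? II-1×II-2: JJ|Jj|jj
J/III-3 un II-1×II-2: JJ|Jj
J/III-4 ? II-3×II-4: Jj|jj
⇒ J over [I-1,I-2,II-1,II-2,II-3,II-4,III-1,III-2,III-3,III-4]: 453 consistent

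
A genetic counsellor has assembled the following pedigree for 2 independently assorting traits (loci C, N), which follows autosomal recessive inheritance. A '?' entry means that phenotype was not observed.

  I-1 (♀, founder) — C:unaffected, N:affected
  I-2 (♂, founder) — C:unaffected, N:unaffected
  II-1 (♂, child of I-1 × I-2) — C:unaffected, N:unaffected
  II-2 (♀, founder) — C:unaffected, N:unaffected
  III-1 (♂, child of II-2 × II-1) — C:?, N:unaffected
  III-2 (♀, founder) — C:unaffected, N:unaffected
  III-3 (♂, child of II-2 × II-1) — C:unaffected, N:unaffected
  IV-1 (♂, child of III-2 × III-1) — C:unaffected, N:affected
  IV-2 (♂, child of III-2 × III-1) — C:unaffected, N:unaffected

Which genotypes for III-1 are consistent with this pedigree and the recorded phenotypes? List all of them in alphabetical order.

III-1 ∈ {CC Nn, Cc Nn, cc Nn}

C/I-1 un ·: CC|Cc
C/I-2 un ·: CC|Cc
C/II-1 un I-1×I-2: CC|Cc
C/II-2 un ·: CC|Cc
C/III-1 ? II-2×II-1: CC|Cc|cc
C/III-2 un ·: CC|Cc
C/III-3 un II-2×II-1: CC|Cc
C/IV-1 un III-2×III-1: CC|Cc
C/IV-2 un III-2×III-1: CC|Cc
⇒ C over [I-1,I-2,II-1,II-2,III-1,III-2,III-3,IV-1,IV-2]: 292 consistent
N/I-1 aff ·: nn
N/I-2 un ·: NN|Nn
N/II-1 un I-1×I-2: Nn
N/II-2 un ·: NN|Nn
N/III-1 un II-2×II-1: Nn
N/III-2 un ·: Nn
N/III-3 un II-2×II-1: NN|Nn
N/IV-1 aff III-2×III-1: nn
N/IV-2 un III-2×III-1: NN|Nn
⇒ N over [I-1,I-2,II-1,II-2,III-1,III-2,III-3,IV-1,IV-2]: 16 consistent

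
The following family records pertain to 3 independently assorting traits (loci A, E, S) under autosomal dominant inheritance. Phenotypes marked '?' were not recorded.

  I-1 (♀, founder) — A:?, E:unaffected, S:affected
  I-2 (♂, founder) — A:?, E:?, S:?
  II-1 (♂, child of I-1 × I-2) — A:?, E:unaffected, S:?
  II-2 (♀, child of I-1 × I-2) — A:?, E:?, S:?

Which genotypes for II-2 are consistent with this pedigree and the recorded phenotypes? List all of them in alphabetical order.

A/I-1 ? ·: aa|Aa|AA
A/I-2 ? ·: aa|Aa|AA
A/II-1 ? I-1×I-2: aa|Aa|AA
A/II-2 ? I-1×I-2: aa|Aa|AA
⇒ A over [I-1,I-2,II-1,II-2]: 29 consistent
E/I-1 un ·: ee
E/I-2 ? ·: ee|Ee
E/II-1 un I-1×I-2: ee
E/II-2 ? I-1×I-2: ee|Ee
⇒ E over [I-1,I-2,II-1,II-2]: 3 consistent
S/I-1 aff ·: Ss|SS
S/I-2 ? ·: ss|Ss|SS
S/II-1 ? I-1×I-2: ss|Ss|SS
S/II-2 ? I-1×I-2: ss|Ss|SS
⇒ S over [I-1,I-2,II-1,II-2]: 23 consistent

II-2 ∈ {AA Ee SS, AA Ee Ss, AA Ee ss, AA ee SS, AA ee Ss, AA ee ss, Aa Ee SS, Aa Ee Ss, Aa Ee ss, Aa ee SS, Aa ee Ss, Aa ee ss, aa Ee SS, aa Ee Ss, aa Ee ss, aa ee SS, aa ee Ss, aa ee ss}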